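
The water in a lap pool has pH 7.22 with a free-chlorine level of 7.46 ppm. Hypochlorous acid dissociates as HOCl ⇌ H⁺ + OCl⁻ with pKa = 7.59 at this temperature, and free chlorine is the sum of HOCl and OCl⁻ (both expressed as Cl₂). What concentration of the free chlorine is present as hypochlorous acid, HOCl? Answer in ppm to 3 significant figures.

[OCl⁻]/[HOCl] = 10^(pH − pKa) = 10^(7.22 − 7.59) = 10^-0.37 = 0.4266.
Fraction as HOCl = 1 / (1 + 0.4266) = 0.701.
HOCl = 0.701 × 7.46 ppm = 5.229 ppm.

5.23 ppm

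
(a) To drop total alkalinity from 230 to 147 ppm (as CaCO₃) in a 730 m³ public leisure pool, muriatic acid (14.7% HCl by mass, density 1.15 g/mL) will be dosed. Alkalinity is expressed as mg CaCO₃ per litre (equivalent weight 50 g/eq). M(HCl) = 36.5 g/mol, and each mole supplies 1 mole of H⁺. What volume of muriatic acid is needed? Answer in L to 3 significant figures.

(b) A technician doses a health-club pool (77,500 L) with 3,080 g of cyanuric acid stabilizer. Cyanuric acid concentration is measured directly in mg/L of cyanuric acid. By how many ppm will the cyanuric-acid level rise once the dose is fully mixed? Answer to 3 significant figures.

(a) 262 L; (b) 39.7 ppm

(a) Volume: 730 m³ = 730,000 L.
(a) Alkalinity to neutralize: (230 − 147) = 83 mg/L as CaCO₃ × 730,000 L = 60,590 g as CaCO₃.
(a) Equivalents of H⁺ required: 60,590 ÷ 50 g/eq = 1212 eq = 1212 mol HCl.
(a) Mass of HCl: 1212 × 36.5 = 44,230 g.
(a) Mass of 14.7% solution: 44,230 / 0.147 = 300,900 g.
(a) Volume: 300,900 g ÷ 1.15 g/mL = 261,600 mL.

(b) Rise: 3,080 g / 77,500 L × 1000 = 39.74 mg/L.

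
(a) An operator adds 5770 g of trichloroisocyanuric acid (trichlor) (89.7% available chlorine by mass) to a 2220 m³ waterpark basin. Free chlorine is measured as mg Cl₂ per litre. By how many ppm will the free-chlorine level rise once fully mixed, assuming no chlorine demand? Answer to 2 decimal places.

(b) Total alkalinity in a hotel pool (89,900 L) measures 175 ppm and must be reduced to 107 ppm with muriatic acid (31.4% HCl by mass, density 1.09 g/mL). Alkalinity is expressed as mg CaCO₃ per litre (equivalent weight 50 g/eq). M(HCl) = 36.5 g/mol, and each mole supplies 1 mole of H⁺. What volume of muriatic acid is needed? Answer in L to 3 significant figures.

(a) Volume: 2220 m³ = 2,220,000 L.
(a) Available chlorine delivered: 5770 g × 0.897 = 5176 g as Cl₂.
(a) Concentration rise: 5176 g / 2,220,000 L = 2.331 mg/L = 2.33 ppm.

(b) Alkalinity to neutralize: (175 − 107) = 68 mg/L as CaCO₃ × 89,900 L = 6113 g as CaCO₃.
(b) Equivalents of H⁺ required: 6113 ÷ 50 g/eq = 122.3 eq = 122.3 mol HCl.
(b) Mass of HCl: 122.3 × 36.5 = 4463 g.
(b) Mass of 31.4% solution: 4463 / 0.314 = 14,210 g.
(b) Volume: 14,210 g ÷ 1.09 g/mL = 13,040 mL.

(a) 2.33 ppm; (b) 13.0 L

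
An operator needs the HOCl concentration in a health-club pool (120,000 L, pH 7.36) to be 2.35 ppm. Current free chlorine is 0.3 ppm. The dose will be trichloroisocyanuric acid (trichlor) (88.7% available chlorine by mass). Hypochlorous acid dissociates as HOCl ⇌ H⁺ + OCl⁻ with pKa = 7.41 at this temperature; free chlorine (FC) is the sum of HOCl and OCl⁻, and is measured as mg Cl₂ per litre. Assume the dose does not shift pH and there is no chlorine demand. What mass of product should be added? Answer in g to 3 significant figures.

[OCl⁻]/[HOCl] = 10^(pH − pKa) = 10^(7.36 − 7.41) = 0.8913; fraction as HOCl = 1/(1 + 0.8913) = 0.5288.
Free chlorine required for 2.35 ppm HOCl: 2.35 / 0.5288 = 4.444 ppm.
FC to add: 4.444 − 0.3 = 4.144 mg/L as Cl₂.
Cl₂ equivalent: 4.144 mg/L × 120,000 L = 497.3 g.
Product at 88.7% available Cl: 497.3 / 0.887 = 560.7 g.

561 g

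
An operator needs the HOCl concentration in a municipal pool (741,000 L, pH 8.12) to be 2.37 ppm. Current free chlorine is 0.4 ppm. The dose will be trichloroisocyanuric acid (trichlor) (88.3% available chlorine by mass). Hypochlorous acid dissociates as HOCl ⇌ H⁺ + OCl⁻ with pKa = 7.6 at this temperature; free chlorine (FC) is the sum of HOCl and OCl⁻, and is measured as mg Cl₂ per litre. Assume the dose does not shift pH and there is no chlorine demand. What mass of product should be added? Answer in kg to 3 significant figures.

[OCl⁻]/[HOCl] = 10^(pH − pKa) = 10^(8.12 − 7.6) = 3.311; fraction as HOCl = 1/(1 + 3.311) = 0.2319.
Free chlorine required for 2.37 ppm HOCl: 2.37 / 0.2319 = 10.22 ppm.
FC to add: 10.22 − 0.4 = 9.818 mg/L as Cl₂.
Cl₂ equivalent: 9.818 mg/L × 741,000 L = 7275 g.
Product at 88.3% available Cl: 7275 / 0.883 = 8239 g.

8.24 kg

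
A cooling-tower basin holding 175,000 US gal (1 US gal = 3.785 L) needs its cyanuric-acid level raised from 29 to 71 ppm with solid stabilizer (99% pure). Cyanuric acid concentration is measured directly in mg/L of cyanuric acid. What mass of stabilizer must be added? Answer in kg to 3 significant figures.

28.1 kg

Volume: 175,000 US gal × 3.785 L/gal = 662,375 L.
CYA to add: (71 − 29) = 42 mg/L × 662,375 L = 27,820 g cyanuric acid.
At 99% purity: 27,820 / 0.99 = 28,100 g product.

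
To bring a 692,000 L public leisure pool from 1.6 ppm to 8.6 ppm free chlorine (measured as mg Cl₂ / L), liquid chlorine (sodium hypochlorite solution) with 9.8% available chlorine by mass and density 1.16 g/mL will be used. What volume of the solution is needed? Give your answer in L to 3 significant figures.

Chlorine deficit: 8.6 − 1.6 = 7 ppm = 7 mg/L as Cl₂.
Cl₂ equivalent needed: 7 mg/L × 692,000 L = 4,844,000 mg = 4844 g.
Product at 9.8% available chlorine: 4844 / 0.098 = 49,430 g.
Volume at density 1.16 g/mL: 49,430 g ÷ 1.16 g/mL = 42,610 mL.

42.6 L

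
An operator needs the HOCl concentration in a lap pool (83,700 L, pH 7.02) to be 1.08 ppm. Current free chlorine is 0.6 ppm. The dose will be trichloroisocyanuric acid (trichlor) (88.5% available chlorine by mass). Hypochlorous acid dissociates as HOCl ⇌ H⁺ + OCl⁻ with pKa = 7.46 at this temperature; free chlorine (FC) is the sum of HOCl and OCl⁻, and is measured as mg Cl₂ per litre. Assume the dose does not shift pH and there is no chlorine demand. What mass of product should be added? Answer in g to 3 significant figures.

82.5 g

[OCl⁻]/[HOCl] = 10^(pH − pKa) = 10^(7.02 − 7.46) = 0.3631; fraction as HOCl = 1/(1 + 0.3631) = 0.7336.
Free chlorine required for 1.08 ppm HOCl: 1.08 / 0.7336 = 1.472 ppm.
FC to add: 1.472 − 0.6 = 0.8721 mg/L as Cl₂.
Cl₂ equivalent: 0.8721 mg/L × 83,700 L = 73 g.
Product at 88.5% available Cl: 73 / 0.885 = 82.48 g.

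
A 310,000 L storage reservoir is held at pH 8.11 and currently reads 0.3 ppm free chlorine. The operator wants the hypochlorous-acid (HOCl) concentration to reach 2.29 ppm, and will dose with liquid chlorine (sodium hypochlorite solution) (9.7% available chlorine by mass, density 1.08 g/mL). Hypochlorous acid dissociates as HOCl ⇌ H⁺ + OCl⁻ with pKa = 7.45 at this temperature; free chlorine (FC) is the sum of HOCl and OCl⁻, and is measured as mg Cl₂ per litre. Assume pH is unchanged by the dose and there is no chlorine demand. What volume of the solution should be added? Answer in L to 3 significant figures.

36.9 L

[OCl⁻]/[HOCl] = 10^(pH − pKa) = 10^(8.11 − 7.45) = 4.571; fraction as HOCl = 1/(1 + 4.571) = 0.1795.
Free chlorine required for 2.29 ppm HOCl: 2.29 / 0.1795 = 12.76 ppm.
FC to add: 12.76 − 0.3 = 12.46 mg/L as Cl₂.
Cl₂ equivalent: 12.46 mg/L × 310,000 L = 3862 g.
Product at 9.7% available Cl: 3862 / 0.097 = 39,810 g.
Volume: 39,810 g ÷ 1.08 g/mL = 36,860 mL.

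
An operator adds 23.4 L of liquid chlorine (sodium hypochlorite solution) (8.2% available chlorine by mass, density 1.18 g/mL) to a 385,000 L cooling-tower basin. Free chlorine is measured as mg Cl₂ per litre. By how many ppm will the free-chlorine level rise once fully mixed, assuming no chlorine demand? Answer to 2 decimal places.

5.88 ppm

Mass of solution: 23.4 L × 1000 mL/L × 1.18 g/mL = 27,610 g.
Available chlorine delivered: 27,610 g × 0.082 = 2264 g as Cl₂.
Concentration rise: 2264 g / 385,000 L = 5.881 mg/L = 5.88 ppm.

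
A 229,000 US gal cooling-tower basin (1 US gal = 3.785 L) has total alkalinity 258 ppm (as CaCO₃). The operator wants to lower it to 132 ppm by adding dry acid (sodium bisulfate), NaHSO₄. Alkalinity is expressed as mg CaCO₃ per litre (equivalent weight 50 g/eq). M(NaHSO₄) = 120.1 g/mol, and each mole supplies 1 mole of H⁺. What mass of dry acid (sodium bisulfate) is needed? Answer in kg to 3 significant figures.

Volume: 229,000 US gal × 3.785 L/gal = 866,765 L.
Alkalinity to neutralize: (258 − 132) = 126 mg/L as CaCO₃ × 866,765 L = 109,200 g as CaCO₃.
Equivalents of H⁺ required: 109,200 ÷ 50 g/eq = 2184 eq = 2184 mol NaHSO₄.
Mass of NaHSO₄: 2184 × 120.1 = 262,300 g.

262 kg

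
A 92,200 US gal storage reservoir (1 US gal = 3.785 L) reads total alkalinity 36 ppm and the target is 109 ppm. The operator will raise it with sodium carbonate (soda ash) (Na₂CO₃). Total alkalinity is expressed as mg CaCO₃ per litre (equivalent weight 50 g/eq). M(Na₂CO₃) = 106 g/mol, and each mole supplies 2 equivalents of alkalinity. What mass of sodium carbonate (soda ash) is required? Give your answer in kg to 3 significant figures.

Volume: 92,200 US gal × 3.785 L/gal = 348,977 L.
Alkalinity to add: (109 − 36) = 73 mg/L as CaCO₃ × 348,977 L = 25,480 g as CaCO₃.
Equivalents: 25,480 g ÷ 50 g/eq = 509.5 eq.
Each mole of Na₂CO₃ supplies 2 eq, so 509.5 / 2 = 254.8 mol.
Mass: 254.8 mol × 106 g/mol = 27,000 g.

27.0 kg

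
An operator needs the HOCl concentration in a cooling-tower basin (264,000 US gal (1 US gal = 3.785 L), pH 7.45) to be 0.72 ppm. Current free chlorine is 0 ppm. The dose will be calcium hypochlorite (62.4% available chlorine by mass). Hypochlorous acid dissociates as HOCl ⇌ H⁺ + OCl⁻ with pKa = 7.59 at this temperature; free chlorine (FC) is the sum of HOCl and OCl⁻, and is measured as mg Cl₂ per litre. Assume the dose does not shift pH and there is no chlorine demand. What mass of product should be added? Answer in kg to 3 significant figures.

1.99 kg

Volume: 264,000 US gal × 3.785 L/gal = 999,240 L.
[OCl⁻]/[HOCl] = 10^(pH − pKa) = 10^(7.45 − 7.59) = 0.7244; fraction as HOCl = 1/(1 + 0.7244) = 0.5799.
Free chlorine required for 0.72 ppm HOCl: 0.72 / 0.5799 = 1.242 ppm.
FC to add: 1.242 − 0 = 1.242 mg/L as Cl₂.
Cl₂ equivalent: 1.242 mg/L × 999,240 L = 1241 g.
Product at 62.4% available Cl: 1241 / 0.624 = 1988 g.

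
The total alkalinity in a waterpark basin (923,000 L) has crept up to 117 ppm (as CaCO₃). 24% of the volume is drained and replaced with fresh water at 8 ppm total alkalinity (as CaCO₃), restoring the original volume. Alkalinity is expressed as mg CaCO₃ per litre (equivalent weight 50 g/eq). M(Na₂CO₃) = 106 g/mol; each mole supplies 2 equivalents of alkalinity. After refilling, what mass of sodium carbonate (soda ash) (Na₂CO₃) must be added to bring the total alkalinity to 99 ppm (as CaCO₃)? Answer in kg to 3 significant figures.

7.98 kg

After draining 24% and refilling: 117 × 0.76 + 8 × 0.24 = 90.84 ppm.
Deficit to target: 99 − 90.84 = 8.16 mg/L.
As CaCO₃: 8.16 mg/L × 923,000 L = 7532 g; ÷ 50 g/eq ÷ 2 = 75.32 mol Na₂CO₃.
Mass: 75.32 × 106 = 7984 g.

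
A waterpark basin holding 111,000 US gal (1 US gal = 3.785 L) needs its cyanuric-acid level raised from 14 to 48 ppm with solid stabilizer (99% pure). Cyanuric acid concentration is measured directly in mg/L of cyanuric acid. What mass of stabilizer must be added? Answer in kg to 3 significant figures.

14.4 kg

Volume: 111,000 US gal × 3.785 L/gal = 420,135 L.
CYA to add: (48 − 14) = 34 mg/L × 420,135 L = 14,280 g cyanuric acid.
At 99% purity: 14,280 / 0.99 = 14,430 g product.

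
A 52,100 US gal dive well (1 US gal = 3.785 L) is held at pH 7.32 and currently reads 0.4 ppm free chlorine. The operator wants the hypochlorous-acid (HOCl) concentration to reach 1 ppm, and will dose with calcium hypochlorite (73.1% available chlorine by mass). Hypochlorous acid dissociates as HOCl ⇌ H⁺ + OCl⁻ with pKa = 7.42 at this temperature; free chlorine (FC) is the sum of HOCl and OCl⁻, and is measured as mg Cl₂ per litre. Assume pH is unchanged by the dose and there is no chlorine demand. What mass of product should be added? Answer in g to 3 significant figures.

376 g

Volume: 52,100 US gal × 3.785 L/gal = 197,198 L.
[OCl⁻]/[HOCl] = 10^(pH − pKa) = 10^(7.32 − 7.42) = 0.7943; fraction as HOCl = 1/(1 + 0.7943) = 0.5573.
Free chlorine required for 1 ppm HOCl: 1 / 0.5573 = 1.794 ppm.
FC to add: 1.794 − 0.4 = 1.394 mg/L as Cl₂.
Cl₂ equivalent: 1.394 mg/L × 197,198 L = 275 g.
Product at 73.1% available Cl: 275 / 0.731 = 376.1 g.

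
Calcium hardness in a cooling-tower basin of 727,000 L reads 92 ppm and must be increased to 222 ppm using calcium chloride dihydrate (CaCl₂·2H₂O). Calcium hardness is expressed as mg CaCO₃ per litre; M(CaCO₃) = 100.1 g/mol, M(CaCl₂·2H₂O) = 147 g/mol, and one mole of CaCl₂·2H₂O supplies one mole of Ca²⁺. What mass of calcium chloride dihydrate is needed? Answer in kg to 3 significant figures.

Hardness to add: (222 − 92) = 130 mg/L as CaCO₃ × 727,000 L = 94,510 g as CaCO₃.
Moles of Ca²⁺ (1 mol Ca²⁺ ≡ 1 mol CaCO₃): 94,510 / 100.1 g/mol = 944.2 mol.
Mass of CaCl₂·2H₂O: 944.2 × 147 = 138,800 g.

139 kg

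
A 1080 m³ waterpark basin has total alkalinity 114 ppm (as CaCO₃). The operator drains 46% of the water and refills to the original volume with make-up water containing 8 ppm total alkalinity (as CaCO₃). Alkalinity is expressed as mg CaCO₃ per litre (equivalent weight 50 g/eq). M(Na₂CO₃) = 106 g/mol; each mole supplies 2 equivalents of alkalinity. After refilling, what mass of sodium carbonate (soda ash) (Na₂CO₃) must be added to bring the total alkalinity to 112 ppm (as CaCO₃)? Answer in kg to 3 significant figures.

Volume: 1080 m³ = 1,080,000 L.
After draining 46% and refilling: 114 × 0.54 + 8 × 0.46 = 65.24 ppm.
Deficit to target: 112 − 65.24 = 46.76 mg/L.
As CaCO₃: 46.76 mg/L × 1,080,000 L = 50,500 g; ÷ 50 g/eq ÷ 2 = 505 mol Na₂CO₃.
Mass: 505 × 106 = 53,530 g.

53.5 kg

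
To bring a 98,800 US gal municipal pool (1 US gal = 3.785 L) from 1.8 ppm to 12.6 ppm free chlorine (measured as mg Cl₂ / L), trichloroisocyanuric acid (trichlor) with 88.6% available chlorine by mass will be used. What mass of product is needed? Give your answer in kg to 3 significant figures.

4.56 kg

Volume: 98,800 US gal × 3.785 L/gal = 373,958 L.
Chlorine deficit: 12.6 − 1.8 = 10.8 ppm = 10.8 mg/L as Cl₂.
Cl₂ equivalent needed: 10.8 mg/L × 373,958 L = 4,039,000 mg = 4039 g.
Product at 88.6% available chlorine: 4039 / 0.886 = 4558 g.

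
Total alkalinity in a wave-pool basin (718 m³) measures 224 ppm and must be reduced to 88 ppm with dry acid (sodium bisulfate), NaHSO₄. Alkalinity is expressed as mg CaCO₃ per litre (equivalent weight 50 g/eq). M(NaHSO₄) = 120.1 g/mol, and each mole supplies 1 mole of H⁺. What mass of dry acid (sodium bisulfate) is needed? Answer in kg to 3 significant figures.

Volume: 718 m³ = 718,000 L.
Alkalinity to neutralize: (224 − 88) = 136 mg/L as CaCO₃ × 718,000 L = 97,650 g as CaCO₃.
Equivalents of H⁺ required: 97,650 ÷ 50 g/eq = 1953 eq = 1953 mol NaHSO₄.
Mass of NaHSO₄: 1953 × 120.1 = 234,600 g.

235 kg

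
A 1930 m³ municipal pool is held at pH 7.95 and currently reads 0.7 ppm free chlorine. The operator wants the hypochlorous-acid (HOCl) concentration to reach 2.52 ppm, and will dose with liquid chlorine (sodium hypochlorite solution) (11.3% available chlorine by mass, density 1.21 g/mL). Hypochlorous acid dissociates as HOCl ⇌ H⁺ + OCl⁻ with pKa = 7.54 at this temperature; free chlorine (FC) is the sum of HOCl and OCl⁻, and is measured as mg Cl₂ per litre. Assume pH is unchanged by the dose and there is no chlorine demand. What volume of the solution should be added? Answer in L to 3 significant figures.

117 L

Volume: 1930 m³ = 1,930,000 L.
[OCl⁻]/[HOCl] = 10^(pH − pKa) = 10^(7.95 − 7.54) = 2.57; fraction as HOCl = 1/(1 + 2.57) = 0.2801.
Free chlorine required for 2.52 ppm HOCl: 2.52 / 0.2801 = 8.997 ppm.
FC to add: 8.997 − 0.7 = 8.297 mg/L as Cl₂.
Cl₂ equivalent: 8.297 mg/L × 1,930,000 L = 16,010 g.
Product at 11.3% available Cl: 16,010 / 0.113 = 141,700 g.
Volume: 141,700 g ÷ 1.21 g/mL = 117,100 mL.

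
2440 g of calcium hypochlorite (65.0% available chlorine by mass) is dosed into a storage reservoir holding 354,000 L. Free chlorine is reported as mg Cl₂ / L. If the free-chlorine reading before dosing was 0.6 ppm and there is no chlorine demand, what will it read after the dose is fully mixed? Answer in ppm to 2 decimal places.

Available chlorine delivered: 2440 g × 0.65 = 1586 g as Cl₂.
Concentration rise: 1586 g / 354,000 L = 4.48 mg/L = 4.48 ppm.
Final FC: 0.6 + 4.48 = 5.08 ppm.

5.08 ppm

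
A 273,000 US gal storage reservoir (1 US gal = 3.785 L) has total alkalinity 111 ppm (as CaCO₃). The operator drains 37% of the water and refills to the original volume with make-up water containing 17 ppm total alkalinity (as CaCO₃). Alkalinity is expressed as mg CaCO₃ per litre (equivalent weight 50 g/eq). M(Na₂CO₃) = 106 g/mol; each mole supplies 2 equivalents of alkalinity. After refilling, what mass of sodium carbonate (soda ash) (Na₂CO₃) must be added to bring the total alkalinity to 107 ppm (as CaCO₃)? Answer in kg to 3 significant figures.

Volume: 273,000 US gal × 3.785 L/gal = 1,033,305 L.
After draining 37% and refilling: 111 × 0.63 + 17 × 0.37 = 76.22 ppm.
Deficit to target: 107 − 76.22 = 30.78 mg/L.
As CaCO₃: 30.78 mg/L × 1,033,305 L = 31,810 g; ÷ 50 g/eq ÷ 2 = 318.1 mol Na₂CO₃.
Mass: 318.1 × 106 = 33,710 g.

33.7 kg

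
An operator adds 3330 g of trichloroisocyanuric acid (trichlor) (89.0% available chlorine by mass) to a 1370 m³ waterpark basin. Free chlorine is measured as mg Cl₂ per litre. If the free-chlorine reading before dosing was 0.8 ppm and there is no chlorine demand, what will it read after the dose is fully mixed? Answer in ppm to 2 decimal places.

Volume: 1370 m³ = 1,370,000 L.
Available chlorine delivered: 3330 g × 0.89 = 2964 g as Cl₂.
Concentration rise: 2964 g / 1,370,000 L = 2.163 mg/L = 2.16 ppm.
Final FC: 0.8 + 2.16 = 2.96 ppm.

2.96 ppm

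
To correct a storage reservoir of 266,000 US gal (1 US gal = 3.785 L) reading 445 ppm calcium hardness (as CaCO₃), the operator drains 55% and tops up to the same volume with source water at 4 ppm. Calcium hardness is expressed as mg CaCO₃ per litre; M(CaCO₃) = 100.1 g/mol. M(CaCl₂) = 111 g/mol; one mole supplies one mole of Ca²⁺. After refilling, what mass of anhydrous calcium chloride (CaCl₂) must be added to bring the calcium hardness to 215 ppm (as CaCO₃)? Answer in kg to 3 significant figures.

14.0 kg

Volume: 266,000 US gal × 3.785 L/gal = 1,006,810 L.
After draining 55% and refilling: 445 × 0.45 + 4 × 0.55 = 202.45 ppm.
Deficit to target: 215 − 202.45 = 12.55 mg/L.
As CaCO₃: 12.55 mg/L × 1,006,810 L = 12,640 g; ÷ 100.1 = 126.2 mol Ca²⁺.
Mass: 126.2 × 111 = 14,010 g.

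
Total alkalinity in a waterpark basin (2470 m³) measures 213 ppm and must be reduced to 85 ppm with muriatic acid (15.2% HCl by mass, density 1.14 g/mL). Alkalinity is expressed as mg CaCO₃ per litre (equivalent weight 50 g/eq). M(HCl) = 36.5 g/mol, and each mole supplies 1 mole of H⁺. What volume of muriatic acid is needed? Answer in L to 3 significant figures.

Volume: 2470 m³ = 2,470,000 L.
Alkalinity to neutralize: (213 − 85) = 128 mg/L as CaCO₃ × 2,470,000 L = 316,200 g as CaCO₃.
Equivalents of H⁺ required: 316,200 ÷ 50 g/eq = 6323 eq = 6323 mol HCl.
Mass of HCl: 6323 × 36.5 = 230,800 g.
Mass of 15.2% solution: 230,800 / 0.152 = 1,518,000 g.
Volume: 1,518,000 g ÷ 1.14 g/mL = 1,332,000 mL.

1,330 L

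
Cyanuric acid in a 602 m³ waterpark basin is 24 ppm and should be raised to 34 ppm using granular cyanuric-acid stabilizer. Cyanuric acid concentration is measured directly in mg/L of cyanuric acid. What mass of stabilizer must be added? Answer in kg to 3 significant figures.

6.02 kg

Volume: 602 m³ = 602,000 L.
CYA to add: (34 − 24) = 10 mg/L × 602,000 L = 6020 g cyanuric acid.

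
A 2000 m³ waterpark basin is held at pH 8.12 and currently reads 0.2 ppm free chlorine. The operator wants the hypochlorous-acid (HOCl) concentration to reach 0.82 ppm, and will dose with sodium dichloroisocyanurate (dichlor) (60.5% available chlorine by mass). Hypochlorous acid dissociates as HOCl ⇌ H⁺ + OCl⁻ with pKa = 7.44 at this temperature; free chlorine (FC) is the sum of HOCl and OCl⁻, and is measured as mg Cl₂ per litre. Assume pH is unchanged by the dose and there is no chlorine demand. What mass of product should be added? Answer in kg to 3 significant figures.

15.0 kg

Volume: 2000 m³ = 2,000,000 L.
[OCl⁻]/[HOCl] = 10^(pH − pKa) = 10^(8.12 − 7.44) = 4.786; fraction as HOCl = 1/(1 + 4.786) = 0.1728.
Free chlorine required for 0.82 ppm HOCl: 0.82 / 0.1728 = 4.745 ppm.
FC to add: 4.745 − 0.2 = 4.545 mg/L as Cl₂.
Cl₂ equivalent: 4.545 mg/L × 2,000,000 L = 9090 g.
Product at 60.5% available Cl: 9090 / 0.605 = 15,020 g.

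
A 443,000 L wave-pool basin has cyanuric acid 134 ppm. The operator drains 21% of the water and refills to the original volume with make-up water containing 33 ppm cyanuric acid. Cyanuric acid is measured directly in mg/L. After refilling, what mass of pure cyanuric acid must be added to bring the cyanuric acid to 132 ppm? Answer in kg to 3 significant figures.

8.51 kg

After draining 21% and refilling: 134 × 0.79 + 33 × 0.21 = 112.79 ppm.
Deficit to target: 132 − 112.79 = 19.21 mg/L.
Mass: 19.21 mg/L × 443,000 L = 8510 g cyanuric acid.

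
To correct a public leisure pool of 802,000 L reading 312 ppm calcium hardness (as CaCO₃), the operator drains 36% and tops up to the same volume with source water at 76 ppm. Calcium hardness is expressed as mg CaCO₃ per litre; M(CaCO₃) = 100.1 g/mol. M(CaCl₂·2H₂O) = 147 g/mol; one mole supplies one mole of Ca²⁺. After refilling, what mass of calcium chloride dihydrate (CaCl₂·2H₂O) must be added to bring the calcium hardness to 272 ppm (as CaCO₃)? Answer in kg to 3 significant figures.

53.0 kg

After draining 36% and refilling: 312 × 0.64 + 76 × 0.36 = 227.04 ppm.
Deficit to target: 272 − 227.04 = 44.96 mg/L.
As CaCO₃: 44.96 mg/L × 802,000 L = 36,060 g; ÷ 100.1 = 360.2 mol Ca²⁺.
Mass: 360.2 × 147 = 52,950 g.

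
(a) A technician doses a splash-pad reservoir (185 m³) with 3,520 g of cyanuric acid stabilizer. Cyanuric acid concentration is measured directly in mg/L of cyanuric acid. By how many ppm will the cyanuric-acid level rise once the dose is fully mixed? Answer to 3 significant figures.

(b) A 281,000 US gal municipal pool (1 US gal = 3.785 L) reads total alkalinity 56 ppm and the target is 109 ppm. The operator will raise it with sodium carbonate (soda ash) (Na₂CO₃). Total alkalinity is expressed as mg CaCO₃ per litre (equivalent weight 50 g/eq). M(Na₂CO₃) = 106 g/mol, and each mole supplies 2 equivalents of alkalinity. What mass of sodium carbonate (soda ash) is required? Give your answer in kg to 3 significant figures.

(a) Volume: 185 m³ = 185,000 L.
(a) Rise: 3,520 g / 185,000 L × 1000 = 19.03 mg/L.

(b) Volume: 281,000 US gal × 3.785 L/gal = 1,063,585 L.
(b) Alkalinity to add: (109 − 56) = 53 mg/L as CaCO₃ × 1,063,585 L = 56,370 g as CaCO₃.
(b) Equivalents: 56,370 g ÷ 50 g/eq = 1127 eq.
(b) Each mole of Na₂CO₃ supplies 2 eq, so 1127 / 2 = 563.7 mol.
(b) Mass: 563.7 mol × 106 g/mol = 59,750 g.

(a) 19.0 ppm; (b) 59.8 kg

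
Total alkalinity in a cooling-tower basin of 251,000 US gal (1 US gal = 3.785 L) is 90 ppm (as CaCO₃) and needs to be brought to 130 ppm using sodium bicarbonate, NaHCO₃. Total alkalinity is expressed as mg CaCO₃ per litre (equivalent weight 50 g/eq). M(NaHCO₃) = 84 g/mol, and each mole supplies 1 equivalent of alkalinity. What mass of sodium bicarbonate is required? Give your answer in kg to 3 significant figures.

Volume: 251,000 US gal × 3.785 L/gal = 950,035 L.
Alkalinity to add: (130 − 90) = 40 mg/L as CaCO₃ × 950,035 L = 38,000 g as CaCO₃.
Equivalents: 38,000 g ÷ 50 g/eq = 760 eq.
NaHCO₃ supplies 1 eq per mole → 760 mol.
Mass: 760 mol × 84 g/mol = 63,840 g.

63.8 kg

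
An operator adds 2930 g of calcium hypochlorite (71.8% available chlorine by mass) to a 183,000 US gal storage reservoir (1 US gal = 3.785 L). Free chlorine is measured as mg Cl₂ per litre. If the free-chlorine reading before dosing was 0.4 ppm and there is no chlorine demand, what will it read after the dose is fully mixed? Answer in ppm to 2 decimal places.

3.44 ppm

Volume: 183,000 US gal × 3.785 L/gal = 692,655 L.
Available chlorine delivered: 2930 g × 0.718 = 2104 g as Cl₂.
Concentration rise: 2104 g / 692,655 L = 3.037 mg/L = 3.04 ppm.
Final FC: 0.4 + 3.04 = 3.44 ppm.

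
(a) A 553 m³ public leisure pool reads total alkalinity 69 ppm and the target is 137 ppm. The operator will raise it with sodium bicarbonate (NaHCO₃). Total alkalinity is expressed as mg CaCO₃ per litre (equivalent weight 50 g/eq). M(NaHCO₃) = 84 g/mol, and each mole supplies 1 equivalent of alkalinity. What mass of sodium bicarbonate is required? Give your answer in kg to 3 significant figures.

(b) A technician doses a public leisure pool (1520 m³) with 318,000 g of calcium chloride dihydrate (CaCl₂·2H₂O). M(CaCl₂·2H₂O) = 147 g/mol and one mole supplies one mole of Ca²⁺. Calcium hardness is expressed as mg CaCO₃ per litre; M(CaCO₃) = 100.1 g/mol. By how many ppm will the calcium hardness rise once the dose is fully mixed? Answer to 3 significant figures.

(a) 63.2 kg; (b) 142 ppm

(a) Volume: 553 m³ = 553,000 L.
(a) Alkalinity to add: (137 − 69) = 68 mg/L as CaCO₃ × 553,000 L = 37,600 g as CaCO₃.
(a) Equivalents: 37,600 g ÷ 50 g/eq = 752.1 eq.
(a) NaHCO₃ supplies 1 eq per mole → 752.1 mol.
(a) Mass: 752.1 mol × 84 g/mol = 63,170 g.

(b) Volume: 1520 m³ = 1,520,000 L.
(b) Moles of Ca²⁺: 318,000 g ÷ 147 g/mol = 2163 mol.
(b) As CaCO₃: 2163 mol × 100.1 g/mol = 216,500 g.
(b) Rise: 216,500 g / 1,520,000 L × 1000 = 142.5 mg/L.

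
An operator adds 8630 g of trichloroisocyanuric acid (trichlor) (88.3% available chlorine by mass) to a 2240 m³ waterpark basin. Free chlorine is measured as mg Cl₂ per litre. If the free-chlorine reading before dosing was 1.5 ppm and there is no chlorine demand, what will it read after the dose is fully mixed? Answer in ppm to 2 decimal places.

4.90 ppm

Volume: 2240 m³ = 2,240,000 L.
Available chlorine delivered: 8630 g × 0.883 = 7620 g as Cl₂.
Concentration rise: 7620 g / 2,240,000 L = 3.402 mg/L = 3.40 ppm.
Final FC: 1.5 + 3.40 = 4.90 ppm.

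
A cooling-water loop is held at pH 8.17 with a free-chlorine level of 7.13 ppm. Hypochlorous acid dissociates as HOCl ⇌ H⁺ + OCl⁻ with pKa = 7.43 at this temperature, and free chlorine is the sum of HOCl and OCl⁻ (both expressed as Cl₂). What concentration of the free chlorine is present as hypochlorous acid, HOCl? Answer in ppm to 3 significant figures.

[OCl⁻]/[HOCl] = 10^(pH − pKa) = 10^(8.17 − 7.43) = 10^0.74 = 5.495.
Fraction as HOCl = 1 / (1 + 5.495) = 0.154.
HOCl = 0.154 × 7.13 ppm = 1.098 ppm.

1.10 ppm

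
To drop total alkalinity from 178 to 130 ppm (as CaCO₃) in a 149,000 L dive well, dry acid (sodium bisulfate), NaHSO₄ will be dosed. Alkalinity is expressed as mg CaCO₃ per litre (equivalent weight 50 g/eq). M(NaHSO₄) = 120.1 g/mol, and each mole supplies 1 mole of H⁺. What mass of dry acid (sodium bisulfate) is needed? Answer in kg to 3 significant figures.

17.2 kg

Alkalinity to neutralize: (178 − 130) = 48 mg/L as CaCO₃ × 149,000 L = 7152 g as CaCO₃.
Equivalents of H⁺ required: 7152 ÷ 50 g/eq = 143 eq = 143 mol NaHSO₄.
Mass of NaHSO₄: 143 × 120.1 = 17,180 g.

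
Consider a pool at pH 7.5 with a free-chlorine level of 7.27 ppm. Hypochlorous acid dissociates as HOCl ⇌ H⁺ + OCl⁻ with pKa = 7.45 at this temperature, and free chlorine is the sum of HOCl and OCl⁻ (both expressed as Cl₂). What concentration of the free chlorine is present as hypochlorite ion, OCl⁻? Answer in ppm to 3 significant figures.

3.84 ppm

[OCl⁻]/[HOCl] = 10^(pH − pKa) = 10^(7.5 − 7.45) = 10^0.05 = 1.122.
Fraction as HOCl = 1 / (1 + 1.122) = 0.4712.
OCl⁻ = (1 − 0.4712) × 7.27 ppm = 3.844 ppm.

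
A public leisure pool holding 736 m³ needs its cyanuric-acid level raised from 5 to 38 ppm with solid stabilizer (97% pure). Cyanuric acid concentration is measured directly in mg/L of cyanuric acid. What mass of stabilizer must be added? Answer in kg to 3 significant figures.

Volume: 736 m³ = 736,000 L.
CYA to add: (38 − 5) = 33 mg/L × 736,000 L = 24,290 g cyanuric acid.
At 97% purity: 24,290 / 0.97 = 25,040 g product.

25.0 kg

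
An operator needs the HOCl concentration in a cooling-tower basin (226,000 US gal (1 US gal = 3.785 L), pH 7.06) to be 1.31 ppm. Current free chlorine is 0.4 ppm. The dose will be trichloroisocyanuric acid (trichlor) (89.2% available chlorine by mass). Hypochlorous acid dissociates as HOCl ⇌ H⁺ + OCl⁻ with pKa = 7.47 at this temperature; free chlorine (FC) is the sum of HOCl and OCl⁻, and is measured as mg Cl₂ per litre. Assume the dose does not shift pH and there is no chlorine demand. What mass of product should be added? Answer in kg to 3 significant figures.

1.36 kg

Volume: 226,000 US gal × 3.785 L/gal = 855,410 L.
[OCl⁻]/[HOCl] = 10^(pH − pKa) = 10^(7.06 − 7.47) = 0.389; fraction as HOCl = 1/(1 + 0.389) = 0.7199.
Free chlorine required for 1.31 ppm HOCl: 1.31 / 0.7199 = 1.82 ppm.
FC to add: 1.82 − 0.4 = 1.42 mg/L as Cl₂.
Cl₂ equivalent: 1.42 mg/L × 855,410 L = 1214 g.
Product at 89.2% available Cl: 1214 / 0.892 = 1361 g.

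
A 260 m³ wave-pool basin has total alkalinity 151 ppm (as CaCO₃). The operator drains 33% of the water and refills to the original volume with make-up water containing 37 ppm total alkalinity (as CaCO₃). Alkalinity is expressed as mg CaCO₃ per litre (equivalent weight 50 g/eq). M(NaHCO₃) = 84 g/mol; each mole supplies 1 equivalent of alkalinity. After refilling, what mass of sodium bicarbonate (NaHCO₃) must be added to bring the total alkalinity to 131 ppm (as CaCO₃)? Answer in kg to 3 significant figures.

7.70 kg

Volume: 260 m³ = 260,000 L.
After draining 33% and refilling: 151 × 0.67 + 37 × 0.33 = 113.38 ppm.
Deficit to target: 131 − 113.38 = 17.62 mg/L.
As CaCO₃: 17.62 mg/L × 260,000 L = 4581 g; ÷ 50 g/eq ÷ 1 = 91.62 mol NaHCO₃.
Mass: 91.62 × 84 = 7696 g.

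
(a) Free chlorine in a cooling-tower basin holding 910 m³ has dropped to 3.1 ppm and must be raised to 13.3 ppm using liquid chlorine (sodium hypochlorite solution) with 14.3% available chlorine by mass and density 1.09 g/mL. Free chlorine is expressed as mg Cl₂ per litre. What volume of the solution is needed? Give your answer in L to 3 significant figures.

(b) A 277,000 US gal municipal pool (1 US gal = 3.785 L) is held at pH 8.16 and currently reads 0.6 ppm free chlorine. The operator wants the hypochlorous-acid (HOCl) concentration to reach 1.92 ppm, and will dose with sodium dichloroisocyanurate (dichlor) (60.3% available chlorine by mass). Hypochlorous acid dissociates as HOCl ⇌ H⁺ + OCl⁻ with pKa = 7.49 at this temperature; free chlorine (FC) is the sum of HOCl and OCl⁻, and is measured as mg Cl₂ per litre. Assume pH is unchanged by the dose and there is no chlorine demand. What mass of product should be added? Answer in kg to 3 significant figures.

(a) 59.5 L; (b) 17.9 kg

(a) Volume: 910 m³ = 910,000 L.
(a) Chlorine deficit: 13.3 − 3.1 = 10.2 ppm = 10.2 mg/L as Cl₂.
(a) Cl₂ equivalent needed: 10.2 mg/L × 910,000 L = 9,282,000 mg = 9282 g.
(a) Product at 14.3% available chlorine: 9282 / 0.143 = 64,910 g.
(a) Volume at density 1.09 g/mL: 64,910 g ÷ 1.09 g/mL = 59,550 mL.

(b) Volume: 277,000 US gal × 3.785 L/gal = 1,048,445 L.
(b) [OCl⁻]/[HOCl] = 10^(pH − pKa) = 10^(8.16 − 7.49) = 4.677; fraction as HOCl = 1/(1 + 4.677) = 0.1761.
(b) Free chlorine required for 1.92 ppm HOCl: 1.92 / 0.1761 = 10.9 ppm.
(b) FC to add: 10.9 − 0.6 = 10.3 mg/L as Cl₂.
(b) Cl₂ equivalent: 10.3 mg/L × 1,048,445 L = 10,800 g.
(b) Product at 60.3% available Cl: 10,800 / 0.603 = 17,910 g.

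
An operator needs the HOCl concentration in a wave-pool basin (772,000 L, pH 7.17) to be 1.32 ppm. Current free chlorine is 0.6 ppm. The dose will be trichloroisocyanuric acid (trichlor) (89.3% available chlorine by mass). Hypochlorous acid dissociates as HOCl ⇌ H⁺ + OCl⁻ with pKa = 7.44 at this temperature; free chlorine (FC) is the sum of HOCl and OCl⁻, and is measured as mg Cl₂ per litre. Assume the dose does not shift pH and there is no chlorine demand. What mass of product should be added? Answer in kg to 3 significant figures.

[OCl⁻]/[HOCl] = 10^(pH − pKa) = 10^(7.17 − 7.44) = 0.537; fraction as HOCl = 1/(1 + 0.537) = 0.6506.
Free chlorine required for 1.32 ppm HOCl: 1.32 / 0.6506 = 2.029 ppm.
FC to add: 2.029 − 0.6 = 1.429 mg/L as Cl₂.
Cl₂ equivalent: 1.429 mg/L × 772,000 L = 1103 g.
Product at 89.3% available Cl: 1103 / 0.893 = 1235 g.

1.24 kg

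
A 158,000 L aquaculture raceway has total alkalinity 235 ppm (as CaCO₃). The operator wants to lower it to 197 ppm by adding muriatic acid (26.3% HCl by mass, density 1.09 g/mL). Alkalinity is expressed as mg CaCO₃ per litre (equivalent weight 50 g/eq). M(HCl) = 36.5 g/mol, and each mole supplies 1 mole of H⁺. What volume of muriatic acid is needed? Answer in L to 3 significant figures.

15.3 L

Alkalinity to neutralize: (235 − 197) = 38 mg/L as CaCO₃ × 158,000 L = 6004 g as CaCO₃.
Equivalents of H⁺ required: 6004 ÷ 50 g/eq = 120.1 eq = 120.1 mol HCl.
Mass of HCl: 120.1 × 36.5 = 4383 g.
Mass of 26.3% solution: 4383 / 0.263 = 16,670 g.
Volume: 16,670 g ÷ 1.09 g/mL = 15,290 mL.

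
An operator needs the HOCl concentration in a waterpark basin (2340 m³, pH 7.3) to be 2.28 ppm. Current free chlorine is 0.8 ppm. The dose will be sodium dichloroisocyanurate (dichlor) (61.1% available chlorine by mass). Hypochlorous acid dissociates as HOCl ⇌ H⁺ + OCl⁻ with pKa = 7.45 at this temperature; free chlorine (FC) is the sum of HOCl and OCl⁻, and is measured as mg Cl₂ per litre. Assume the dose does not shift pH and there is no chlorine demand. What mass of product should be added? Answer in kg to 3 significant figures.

Volume: 2340 m³ = 2,340,000 L.
[OCl⁻]/[HOCl] = 10^(pH − pKa) = 10^(7.3 − 7.45) = 0.7079; fraction as HOCl = 1/(1 + 0.7079) = 0.5855.
Free chlorine required for 2.28 ppm HOCl: 2.28 / 0.5855 = 3.894 ppm.
FC to add: 3.894 − 0.8 = 3.094 mg/L as Cl₂.
Cl₂ equivalent: 3.094 mg/L × 2,340,000 L = 7240 g.
Product at 61.1% available Cl: 7240 / 0.611 = 11,850 g.

11.8 kg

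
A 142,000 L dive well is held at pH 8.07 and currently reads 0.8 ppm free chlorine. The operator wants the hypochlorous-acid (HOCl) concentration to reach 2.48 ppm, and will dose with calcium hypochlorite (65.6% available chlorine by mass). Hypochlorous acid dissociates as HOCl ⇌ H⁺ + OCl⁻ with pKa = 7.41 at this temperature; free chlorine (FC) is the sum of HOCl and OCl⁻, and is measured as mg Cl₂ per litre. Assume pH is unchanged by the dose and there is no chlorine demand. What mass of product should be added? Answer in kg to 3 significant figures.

[OCl⁻]/[HOCl] = 10^(pH − pKa) = 10^(8.07 − 7.41) = 4.571; fraction as HOCl = 1/(1 + 4.571) = 0.1795.
Free chlorine required for 2.48 ppm HOCl: 2.48 / 0.1795 = 13.82 ppm.
FC to add: 13.82 − 0.8 = 13.02 mg/L as Cl₂.
Cl₂ equivalent: 13.02 mg/L × 142,000 L = 1848 g.
Product at 65.6% available Cl: 1848 / 0.656 = 2817 g.

2.82 kg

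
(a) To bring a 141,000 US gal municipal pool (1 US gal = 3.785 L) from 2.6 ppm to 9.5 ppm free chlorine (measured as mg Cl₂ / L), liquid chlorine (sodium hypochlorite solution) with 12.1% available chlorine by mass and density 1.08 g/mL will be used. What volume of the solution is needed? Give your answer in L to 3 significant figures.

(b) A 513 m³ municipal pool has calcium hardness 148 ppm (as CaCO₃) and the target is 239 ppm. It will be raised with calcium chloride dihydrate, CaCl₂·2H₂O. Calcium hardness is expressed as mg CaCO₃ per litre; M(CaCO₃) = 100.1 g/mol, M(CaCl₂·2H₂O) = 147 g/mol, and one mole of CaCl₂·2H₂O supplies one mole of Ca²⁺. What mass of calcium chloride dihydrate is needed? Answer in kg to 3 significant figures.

(a) Volume: 141,000 US gal × 3.785 L/gal = 533,685 L.
(a) Chlorine deficit: 9.5 − 2.6 = 6.9 ppm = 6.9 mg/L as Cl₂.
(a) Cl₂ equivalent needed: 6.9 mg/L × 533,685 L = 3,682,000 mg = 3682 g.
(a) Product at 12.1% available chlorine: 3682 / 0.121 = 30,430 g.
(a) Volume at density 1.08 g/mL: 30,430 g ÷ 1.08 g/mL = 28,180 mL.

(b) Volume: 513 m³ = 513,000 L.
(b) Hardness to add: (239 − 148) = 91 mg/L as CaCO₃ × 513,000 L = 46,680 g as CaCO₃.
(b) Moles of Ca²⁺ (1 mol Ca²⁺ ≡ 1 mol CaCO₃): 46,680 / 100.1 g/mol = 466.4 mol.
(b) Mass of CaCl₂·2H₂O: 466.4 × 147 = 68,560 g.

(a) 28.2 L; (b) 68.6 kg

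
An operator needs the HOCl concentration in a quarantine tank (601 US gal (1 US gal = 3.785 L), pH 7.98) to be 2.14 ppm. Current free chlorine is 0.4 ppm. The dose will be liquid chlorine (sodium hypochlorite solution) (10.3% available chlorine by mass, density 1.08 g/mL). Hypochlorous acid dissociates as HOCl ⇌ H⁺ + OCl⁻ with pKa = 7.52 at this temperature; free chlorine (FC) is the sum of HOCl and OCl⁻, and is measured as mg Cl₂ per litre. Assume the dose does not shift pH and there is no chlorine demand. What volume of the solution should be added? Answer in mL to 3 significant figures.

162 mL

Volume: 601 US gal × 3.785 L/gal = 2,275 L.
[OCl⁻]/[HOCl] = 10^(pH − pKa) = 10^(7.98 − 7.52) = 2.884; fraction as HOCl = 1/(1 + 2.884) = 0.2575.
Free chlorine required for 2.14 ppm HOCl: 2.14 / 0.2575 = 8.312 ppm.
FC to add: 8.312 − 0.4 = 7.912 mg/L as Cl₂.
Cl₂ equivalent: 7.912 mg/L × 2,275 L = 18 g.
Product at 10.3% available Cl: 18 / 0.103 = 174.7 g.
Volume: 174.7 g ÷ 1.08 g/mL = 161.8 mL.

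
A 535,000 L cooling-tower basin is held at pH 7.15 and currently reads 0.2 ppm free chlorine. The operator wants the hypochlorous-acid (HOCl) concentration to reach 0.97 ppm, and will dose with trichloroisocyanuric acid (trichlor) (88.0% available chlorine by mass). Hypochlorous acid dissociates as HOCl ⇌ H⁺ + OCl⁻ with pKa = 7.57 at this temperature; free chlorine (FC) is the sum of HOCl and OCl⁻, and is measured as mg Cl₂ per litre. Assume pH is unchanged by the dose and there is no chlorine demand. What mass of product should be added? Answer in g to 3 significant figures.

692 g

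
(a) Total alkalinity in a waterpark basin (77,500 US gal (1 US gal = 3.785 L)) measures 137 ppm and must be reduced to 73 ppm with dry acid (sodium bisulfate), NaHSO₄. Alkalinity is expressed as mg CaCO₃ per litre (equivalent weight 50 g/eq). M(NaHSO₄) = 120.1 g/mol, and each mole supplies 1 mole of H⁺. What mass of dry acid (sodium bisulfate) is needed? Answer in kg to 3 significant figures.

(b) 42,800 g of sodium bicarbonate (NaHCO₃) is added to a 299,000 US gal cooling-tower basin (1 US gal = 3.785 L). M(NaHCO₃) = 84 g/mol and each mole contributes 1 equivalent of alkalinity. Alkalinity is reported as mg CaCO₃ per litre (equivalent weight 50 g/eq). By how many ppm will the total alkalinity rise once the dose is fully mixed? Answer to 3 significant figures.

(a) Volume: 77,500 US gal × 3.785 L/gal = 293,338 L.
(a) Alkalinity to neutralize: (137 − 73) = 64 mg/L as CaCO₃ × 293,338 L = 18,770 g as CaCO₃.
(a) Equivalents of H⁺ required: 18,770 ÷ 50 g/eq = 375.5 eq = 375.5 mol NaHSO₄.
(a) Mass of NaHSO₄: 375.5 × 120.1 = 45,090 g.

(b) Volume: 299,000 US gal × 3.785 L/gal = 1,131,715 L.
(b) Moles of NaHCO₃: 42,800 g ÷ 84 g/mol = 509.5 mol → 509.5 eq of alkalinity.
(b) As CaCO₃: 509.5 eq × 50 g/eq = 25,480 g.
(b) Rise: 25,480 g / 1,131,715 L × 1000 = 22.51 mg/L.

(a) 45.1 kg; (b) 22.5 ppm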